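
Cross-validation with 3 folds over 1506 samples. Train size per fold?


Fold size = 1506/3 = 502
Training per fold = 1506 - 502 = 1004

1004


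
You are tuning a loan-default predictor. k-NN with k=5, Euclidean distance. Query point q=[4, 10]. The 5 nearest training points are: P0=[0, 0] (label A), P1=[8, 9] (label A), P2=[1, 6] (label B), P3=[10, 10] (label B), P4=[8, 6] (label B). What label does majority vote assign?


d(q,P0) = 10.7703  (label A)
d(q,P1) = 4.1231  (label A)
d(q,P2) = 5.0  (label B)
d(q,P3) = 6.0  (label B)
d(q,P4) = 5.6569  (label B)
Votes: A=2, B=3
Majority → B

B


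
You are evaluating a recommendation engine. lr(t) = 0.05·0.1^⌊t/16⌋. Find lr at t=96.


n_drops = ⌊96/16⌋ = 6
lr = 0.05·0.1^6 = 0.05·0.000001 = 0.00000005

0.00000005


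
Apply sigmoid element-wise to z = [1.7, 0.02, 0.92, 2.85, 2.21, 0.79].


σ(1.7) = 1/(1+e^-1.7) = 0.8455
σ(0.02) = 1/(1+e^-0.02) = 0.505
σ(0.92) = 1/(1+e^-0.92) = 0.715
σ(2.85) = 1/(1+e^-2.85) = 0.9453
σ(2.21) = 1/(1+e^-2.21) = 0.9011
σ(0.79) = 1/(1+e^-0.79) = 0.6878
result = [0.8455, 0.505, 0.715, 0.9453, 0.9011, 0.6878]

[0.8455, 0.505, 0.715, 0.9453, 0.9011, 0.6878]


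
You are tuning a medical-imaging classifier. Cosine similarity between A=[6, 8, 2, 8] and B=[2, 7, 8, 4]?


A·B = 6·2 + 8·7 + 2·8 + 8·4 = 116
‖A‖ = √168 = 12.9615, ‖B‖ = √133 = 11.5326
cos = 116/(√168·√133) = 116/√22344 = 0.776

0.776


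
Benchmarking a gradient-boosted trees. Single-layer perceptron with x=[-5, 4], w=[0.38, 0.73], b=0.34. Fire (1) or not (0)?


z = (-5)·(0.38) + (4)·(0.73) + 0.34
  = 1.36
step(z) = 1 (z≥0)

1


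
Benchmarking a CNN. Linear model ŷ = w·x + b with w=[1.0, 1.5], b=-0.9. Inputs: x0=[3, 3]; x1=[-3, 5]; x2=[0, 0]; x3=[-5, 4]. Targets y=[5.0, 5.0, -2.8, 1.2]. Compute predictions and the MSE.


ŷ0 = (1.0)·(3) + (1.5)·(3) - 0.9 = 6.6
ŷ1 = (1.0)·(-3) + (1.5)·(5) - 0.9 = 3.6
ŷ2 = (1.0)·(0) + (1.5)·(0) - 0.9 = -0.9
ŷ3 = (1.0)·(-5) + (1.5)·(4) - 0.9 = 0.1
errors² = [2.56, 1.96, 3.61, 1.21]
MSE = 9.3400/4 = 2.335

2.335


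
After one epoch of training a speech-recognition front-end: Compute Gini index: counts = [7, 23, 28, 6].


Probabilities: [7/64, 23/64, 28/64, 6/64] ≈ [0.1094, 0.3594, 0.4375, 0.0938]
Σpᵢ² = (49 + 529 + 784 + 36)/64² = 1398/4096
Gini = 1 - Σpᵢ² = 1 - 1398/4096 = 0.6587

0.6587


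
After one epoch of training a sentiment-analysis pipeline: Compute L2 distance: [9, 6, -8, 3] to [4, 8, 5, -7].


d = √((9-4)² + (6-8)² + (-8-5)² + (3+ 7)²)
  = √(25 + 4 + 169 + 100)
  = √298 = 17.2627

17.2627


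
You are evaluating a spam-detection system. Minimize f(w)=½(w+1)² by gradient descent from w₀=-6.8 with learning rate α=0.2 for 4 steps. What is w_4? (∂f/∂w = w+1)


step 1: grad = -6.8+1 = -5.8; w = -6.8 - 0.2·(-5.8) = -5.64
step 2: grad = -5.64+1 = -4.64; w = -5.64 - 0.2·(-4.64) = -4.712
step 3: grad = -4.712+1 = -3.712; w = -4.712 - 0.2·(-3.712) = -3.9696
step 4: grad = -3.9696+1 = -2.9696; w = -3.9696 - 0.2·(-2.9696) = -3.37568

-3.37568


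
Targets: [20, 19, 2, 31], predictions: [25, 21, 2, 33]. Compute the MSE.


Squared errors: (20-25)²=25, (19-21)²=4, (2-2)²=0, (31-33)²=4
Sum = 33
MSE = 33/4 = 33/4

33/4


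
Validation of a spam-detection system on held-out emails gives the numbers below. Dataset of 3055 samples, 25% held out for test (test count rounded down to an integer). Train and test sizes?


Test = ⌊3055·25/100⌋ = 763
Train = 3055 - 763 = 2292

Train: 2292, Test: 763


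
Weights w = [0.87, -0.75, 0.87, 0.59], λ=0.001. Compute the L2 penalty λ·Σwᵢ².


‖w‖₂² = (0.87)² + (-0.75)² + (0.87)² + (0.59)²
     = 0.7569 + 0.5625 + 0.7569 + 0.3481
     = 2.4244
λ·‖w‖₂² = 0.001·2.4244 = 0.002424

0.002424


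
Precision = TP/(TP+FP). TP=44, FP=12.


Precision = TP/(TP+FP)
= 44/(44+12)
= 44/56 = 78.57%

78.57%


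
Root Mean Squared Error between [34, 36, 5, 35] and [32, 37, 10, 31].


MSE = 46/4 = 11.5
RMSE = √(46/4) = 3.3912

3.3912


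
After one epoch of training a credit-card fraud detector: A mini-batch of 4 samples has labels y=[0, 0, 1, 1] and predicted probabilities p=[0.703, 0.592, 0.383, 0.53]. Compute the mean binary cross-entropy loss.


L[0] = -ln(1-0.703) = -ln(0.297) = 1.214
L[1] = -ln(1-0.592) = -ln(0.408) = 0.8965
L[2] = -ln(0.383) = 0.9597
L[3] = -ln(0.53) = 0.6349
mean = (1.214 + 0.8965 + 0.9597 + 0.6349)/4 = 0.9263

0.9263


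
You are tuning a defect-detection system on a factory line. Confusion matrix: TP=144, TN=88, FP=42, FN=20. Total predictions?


Total = TP + TN + FP + FN
= 144 + 88 + 42 + 20
= 294
(Predicted positive: 186, predicted negative: 108)

294


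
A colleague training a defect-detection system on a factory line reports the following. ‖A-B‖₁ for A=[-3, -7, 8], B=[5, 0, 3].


d = |-3-5| + |-7-0| + |8-3|
  = 8 + 7 + 5
  = 20

20


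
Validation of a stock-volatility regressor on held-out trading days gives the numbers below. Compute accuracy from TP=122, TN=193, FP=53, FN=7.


Accuracy = (TP+TN)/(TP+TN+FP+FN)
= (122+193)/(375)
= 315/375 = 84.0%

84.0%


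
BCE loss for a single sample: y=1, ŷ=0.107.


BCE = -[y·ln(p) + (1-y)·ln(1-p)]
= -1·ln(0.107) - 0
= -ln(0.107) = 2.2349

2.2349


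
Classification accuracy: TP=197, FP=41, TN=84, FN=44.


Accuracy = (TP+TN)/(TP+TN+FP+FN)
= (197+84)/(366)
= 281/366 = 76.78%

76.78%


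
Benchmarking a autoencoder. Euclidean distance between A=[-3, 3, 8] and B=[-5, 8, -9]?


d = √((-3+ 5)² + (3-8)² + (8+ 9)²)
  = √(4 + 25 + 289)
  = √318 = 17.8326

17.8326


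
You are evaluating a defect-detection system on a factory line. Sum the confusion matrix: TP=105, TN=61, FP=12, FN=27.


Total = TP + TN + FP + FN
= 105 + 61 + 12 + 27
= 205
(Predicted positive: 117, predicted negative: 88)

205


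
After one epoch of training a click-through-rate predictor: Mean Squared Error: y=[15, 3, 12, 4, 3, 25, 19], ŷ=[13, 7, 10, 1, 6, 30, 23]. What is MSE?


Squared errors: (15-13)²=4, (3-7)²=16, (12-10)²=4, (4-1)²=9, (3-6)²=9, (25-30)²=25, (19-23)²=16
Sum = 83
MSE = 83/7 = 83/7

83/7


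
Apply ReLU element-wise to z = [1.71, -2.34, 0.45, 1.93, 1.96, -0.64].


ReLU(1.71) = max(0, 1.71) = 1.71
ReLU(-2.34) = max(0, -2.34) = 0.0
ReLU(0.45) = max(0, 0.45) = 0.45
ReLU(1.93) = max(0, 1.93) = 1.93
ReLU(1.96) = max(0, 1.96) = 1.96
ReLU(-0.64) = max(0, -0.64) = 0.0
result = [1.71, 0.0, 0.45, 1.93, 1.96, 0.0]

[1.71, 0.0, 0.45, 1.93, 1.96, 0.0]


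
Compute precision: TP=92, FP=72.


Precision = TP/(TP+FP)
= 92/(92+72)
= 92/164 = 56.1%

56.1%


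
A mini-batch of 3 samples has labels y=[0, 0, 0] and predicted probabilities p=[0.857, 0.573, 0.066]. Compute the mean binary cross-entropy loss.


L[0] = -ln(1-0.857) = -ln(0.143) = 1.9449
L[1] = -ln(1-0.573) = -ln(0.427) = 0.851
L[2] = -ln(1-0.066) = -ln(0.934) = 0.0683
mean = (1.9449 + 0.851 + 0.0683)/3 = 0.9547

0.9547


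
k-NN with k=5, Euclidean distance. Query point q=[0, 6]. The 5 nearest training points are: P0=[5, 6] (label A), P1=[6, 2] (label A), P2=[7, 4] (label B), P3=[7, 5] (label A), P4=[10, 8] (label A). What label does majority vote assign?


d(q,P0) = 5.0  (label A)
d(q,P1) = 7.2111  (label A)
d(q,P2) = 7.2801  (label B)
d(q,P3) = 7.0711  (label A)
d(q,P4) = 10.198  (label A)
Votes: A=4, B=1
Majority → A

A


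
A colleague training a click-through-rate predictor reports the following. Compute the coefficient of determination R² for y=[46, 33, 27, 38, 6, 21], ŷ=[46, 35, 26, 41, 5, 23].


ȳ = 28.5
SS_res = Σ(y-ŷ)² = 19
SS_tot = Σ(y-ȳ)² = 981.5
R² = 1 - SS_res/SS_tot = 1 - 0.0194 = 0.9806

0.9806


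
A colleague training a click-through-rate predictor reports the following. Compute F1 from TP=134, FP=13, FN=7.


Precision = 134/147 = 0.9116
Recall = 134/141 = 0.9504
F1 = 2·P·R/(P+R) = 2·TP/(2·TP+FP+FN) = 268/(268+13+7) = 268/288 = 0.9306

0.9306


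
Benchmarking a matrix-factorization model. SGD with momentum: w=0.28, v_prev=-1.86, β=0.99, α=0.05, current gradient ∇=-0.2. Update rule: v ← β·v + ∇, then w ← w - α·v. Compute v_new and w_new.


v_new = 0.99·-1.86 - 0.2 = -1.8414 - 0.2 = -2.0414
w_new = 0.28 - 0.05·-2.0414 = 0.28 + 0.10207 = 0.38207

v_new=-2.0414, w_new=0.38207


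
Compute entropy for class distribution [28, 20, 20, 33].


Probabilities: [28/101, 20/101, 20/101, 33/101] ≈ [0.2772, 0.198, 0.198, 0.3267]
H = -((28/101)·log₂(28/101) + (20/101)·log₂(20/101) + (20/101)·log₂(20/101) + (33/101)·log₂(33/101))
  = 1.9657 bits

1.9657 bits


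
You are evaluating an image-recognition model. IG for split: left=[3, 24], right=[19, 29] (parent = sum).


Parent = [22, 53], H_parent = 0.873
H_left = 0.5033 (n=27), H_right = 0.9685 (n=48)
H_children = (27/75)·0.5033 + (48/75)·0.9685 = 0.801
IG = 0.873 - 0.801 = 0.072

0.072


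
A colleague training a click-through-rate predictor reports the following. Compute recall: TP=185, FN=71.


Recall = TP/(TP+FN)
= 185/(185+71)
= 185/256 = 72.27%

72.27%


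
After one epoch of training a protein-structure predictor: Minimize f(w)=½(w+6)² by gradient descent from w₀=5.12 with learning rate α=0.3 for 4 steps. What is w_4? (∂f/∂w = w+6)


step 1: grad = 5.12+6 = 11.12; w = 5.12 - 0.3·(11.12) = 1.784
step 2: grad = 1.784+6 = 7.784; w = 1.784 - 0.3·(7.784) = -0.5512
step 3: grad = -0.5512+6 = 5.4488; w = -0.5512 - 0.3·(5.4488) = -2.18584
step 4: grad = -2.18584+6 = 3.81416; w = -2.18584 - 0.3·(3.81416) = -3.330088

-3.330088


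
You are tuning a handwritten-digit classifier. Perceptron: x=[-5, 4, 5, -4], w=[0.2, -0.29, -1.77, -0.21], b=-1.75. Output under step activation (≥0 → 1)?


z = (-5)·(0.2) + (4)·(-0.29) + (5)·(-1.77) + (-4)·(-0.21) - 1.75
  = -11.92
step(z) = 0 (z<0)

0


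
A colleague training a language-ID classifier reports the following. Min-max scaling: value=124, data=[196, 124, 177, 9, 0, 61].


min=0, max=196
(124-0)/(196-0) = 124/196 = 0.6327

0.6327


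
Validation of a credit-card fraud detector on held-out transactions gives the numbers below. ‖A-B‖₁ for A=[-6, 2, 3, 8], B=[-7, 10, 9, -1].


d = |-6+ 7| + |2-10| + |3-9| + |8+ 1|
  = 1 + 8 + 6 + 9
  = 24

24


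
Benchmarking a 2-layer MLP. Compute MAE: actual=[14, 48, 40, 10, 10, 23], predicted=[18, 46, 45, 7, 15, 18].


Absolute errors: |14-18|=4, |48-46|=2, |40-45|=5, |10-7|=3, |10-15|=5, |23-18|=5
Sum = 24
MAE = 24/6 = 4

4


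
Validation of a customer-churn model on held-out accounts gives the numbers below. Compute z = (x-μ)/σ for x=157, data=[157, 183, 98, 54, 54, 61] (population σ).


μ = 101.1667, σ = 51.4568
z = (157 - 101.1667)/51.4568 = 1.0851

1.0851


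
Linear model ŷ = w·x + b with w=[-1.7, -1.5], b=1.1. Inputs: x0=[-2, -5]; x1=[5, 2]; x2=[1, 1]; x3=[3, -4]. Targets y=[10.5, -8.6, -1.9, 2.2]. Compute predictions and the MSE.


ŷ0 = (-1.7)·(-2) + (-1.5)·(-5) + 1.1 = 12.0
ŷ1 = (-1.7)·(5) + (-1.5)·(2) + 1.1 = -10.4
ŷ2 = (-1.7)·(1) + (-1.5)·(1) + 1.1 = -2.1
ŷ3 = (-1.7)·(3) + (-1.5)·(-4) + 1.1 = 2.0
errors² = [2.25, 3.24, 0.04, 0.04]
MSE = 5.5700/4 = 1.3925

1.3925


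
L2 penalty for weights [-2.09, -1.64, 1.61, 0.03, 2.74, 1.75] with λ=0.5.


‖w‖₂² = (-2.09)² + (-1.64)² + (1.61)² + (0.03)² + (2.74)² + (1.75)²
     = 4.3681 + 2.6896 + 2.5921 + 0.0009 + 7.5076 + 3.0625
     = 20.2208
λ·‖w‖₂² = 0.5·20.2208 = 10.1104

10.1104


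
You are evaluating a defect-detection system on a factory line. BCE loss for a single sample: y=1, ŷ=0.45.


BCE = -[y·ln(p) + (1-y)·ln(1-p)]
= -1·ln(0.45) - 0
= -ln(0.45) = 0.7985

0.7985


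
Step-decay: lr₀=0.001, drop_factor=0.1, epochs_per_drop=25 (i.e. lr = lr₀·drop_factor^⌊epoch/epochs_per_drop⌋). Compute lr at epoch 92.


n_drops = ⌊92/25⌋ = 3
lr = 0.001·0.1^3 = 0.001·0.001 = 0.000001

0.000001


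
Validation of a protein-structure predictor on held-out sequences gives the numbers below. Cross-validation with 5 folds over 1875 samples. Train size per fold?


Fold size = 1875/5 = 375
Training per fold = 1875 - 375 = 1500

1500


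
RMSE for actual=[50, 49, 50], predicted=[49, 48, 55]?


MSE = 27/3 = 9
RMSE = √(27/3) = 3.0

3.0


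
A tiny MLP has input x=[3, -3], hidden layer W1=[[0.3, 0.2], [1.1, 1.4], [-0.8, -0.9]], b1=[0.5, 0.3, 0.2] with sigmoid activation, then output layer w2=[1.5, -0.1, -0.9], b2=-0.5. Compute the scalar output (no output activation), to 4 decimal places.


z1[0] = (0.3)·(3) + (0.2)·(-3) + 0.5 = 0.8
z1[1] = (1.1)·(3) + (1.4)·(-3) + 0.3 = -0.6
z1[2] = (-0.8)·(3) + (-0.9)·(-3) + 0.2 = 0.5
h = sigmoid(z1) = [0.69, 0.3543, 0.6225]
output = (1.5)·(0.69) + (-0.1)·(0.3543) + (-0.9)·(0.6225) - 0.5 = -0.0607

-0.0607


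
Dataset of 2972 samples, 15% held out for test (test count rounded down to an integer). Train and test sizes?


Test = ⌊2972·15/100⌋ = 445
Train = 2972 - 445 = 2527

Train: 2527, Test: 445


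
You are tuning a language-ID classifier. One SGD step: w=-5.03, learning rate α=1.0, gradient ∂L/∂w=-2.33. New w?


w_new = w - α·∇
= -5.03 - 1.0·-2.33
= -5.03 + 2.33
= -2.7

-2.7


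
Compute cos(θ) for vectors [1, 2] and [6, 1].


A·B = 1·6 + 2·1 = 8
‖A‖ = √5 = 2.2361, ‖B‖ = √37 = 6.0828
cos = 8/(√5·√37) = 8/√185 = 0.5882

0.5882


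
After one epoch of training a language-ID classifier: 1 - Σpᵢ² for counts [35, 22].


Probabilities: [35/57, 22/57] ≈ [0.614, 0.386]
Σpᵢ² = (1225 + 484)/57² = 1709/3249
Gini = 1 - Σpᵢ² = 1 - 1709/3249 = 0.474

0.474


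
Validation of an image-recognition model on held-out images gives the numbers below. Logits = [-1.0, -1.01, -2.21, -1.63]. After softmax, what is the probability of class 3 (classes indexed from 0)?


Exponentials: e^-1.0=0.3679, e^-1.01=0.3642, e^-2.21=0.1097, e^-1.63=0.1959
Sum = 1.0377
Softmax = [0.3545, 0.351, 0.1057, 0.1888]
p[3] = 0.1959/1.0377 = 0.1888

0.1888


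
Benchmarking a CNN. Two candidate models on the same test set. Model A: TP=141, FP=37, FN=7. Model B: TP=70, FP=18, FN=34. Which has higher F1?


Model A: P=141/178=0.7921, R=141/148=0.9527, F1=2PR/(P+R)=2TP/(2TP+FP+FN)=282/326=0.865
Model B: P=70/88=0.7955, R=70/104=0.6731, F1=2PR/(P+R)=2TP/(2TP+FP+FN)=140/192=0.7292
0.865 > 0.7292 → Model A

Model A


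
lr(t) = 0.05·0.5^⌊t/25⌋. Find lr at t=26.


n_drops = ⌊26/25⌋ = 1
lr = 0.05·0.5^1 = 0.05·0.5 = 0.025

0.025


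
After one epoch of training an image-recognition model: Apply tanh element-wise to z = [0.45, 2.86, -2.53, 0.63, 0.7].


tanh(0.45) = 0.4219
tanh(2.86) = 0.9935
tanh(-2.53) = -0.9874
tanh(0.63) = 0.5581
tanh(0.7) = 0.6044
result = [0.4219, 0.9935, -0.9874, 0.5581, 0.6044]

[0.4219, 0.9935, -0.9874, 0.5581, 0.6044]


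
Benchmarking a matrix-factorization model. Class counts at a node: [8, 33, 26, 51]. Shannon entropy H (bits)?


Probabilities: [8/118, 33/118, 26/118, 51/118] ≈ [0.0678, 0.2797, 0.2203, 0.4322]
H = -((8/118)·log₂(8/118) + (33/118)·log₂(33/118) + (26/118)·log₂(26/118) + (51/118)·log₂(51/118))
  = 1.7812 bits

1.7812 bits


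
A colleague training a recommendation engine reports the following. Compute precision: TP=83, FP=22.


Precision = TP/(TP+FP)
= 83/(83+22)
= 83/105 = 79.05%

79.05%


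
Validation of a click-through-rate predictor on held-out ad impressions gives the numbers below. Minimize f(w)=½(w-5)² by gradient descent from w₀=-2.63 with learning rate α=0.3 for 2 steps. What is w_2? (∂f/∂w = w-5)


step 1: grad = -2.63-5 = -7.63; w = -2.63 - 0.3·(-7.63) = -0.341
step 2: grad = -0.341-5 = -5.341; w = -0.341 - 0.3·(-5.341) = 1.2613

1.2613


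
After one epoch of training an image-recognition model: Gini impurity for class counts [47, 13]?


Probabilities: [47/60, 13/60] ≈ [0.7833, 0.2167]
Σpᵢ² = (2209 + 169)/60² = 2378/3600
Gini = 1 - Σpᵢ² = 1 - 2378/3600 = 0.3394

0.3394


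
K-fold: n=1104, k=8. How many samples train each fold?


Fold size = 1104/8 = 138
Training per fold = 1104 - 138 = 966

966


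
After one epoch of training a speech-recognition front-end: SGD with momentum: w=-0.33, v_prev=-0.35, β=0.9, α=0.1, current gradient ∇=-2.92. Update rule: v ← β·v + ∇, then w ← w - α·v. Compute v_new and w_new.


v_new = 0.9·-0.35 - 2.92 = -0.315 - 2.92 = -3.235
w_new = -0.33 - 0.1·-3.235 = -0.33 + 0.3235 = -0.0065

v_new=-3.235, w_new=-0.0065


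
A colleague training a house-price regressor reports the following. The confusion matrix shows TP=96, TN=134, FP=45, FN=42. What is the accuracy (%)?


Accuracy = (TP+TN)/(TP+TN+FP+FN)
= (96+134)/(317)
= 230/317 = 72.56%

72.56%


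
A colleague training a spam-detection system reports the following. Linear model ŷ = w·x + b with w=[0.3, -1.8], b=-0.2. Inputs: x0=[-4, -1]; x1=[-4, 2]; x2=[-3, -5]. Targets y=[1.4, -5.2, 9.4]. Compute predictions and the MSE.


ŷ0 = (0.3)·(-4) + (-1.8)·(-1) - 0.2 = 0.4
ŷ1 = (0.3)·(-4) + (-1.8)·(2) - 0.2 = -5.0
ŷ2 = (0.3)·(-3) + (-1.8)·(-5) - 0.2 = 7.9
errors² = [1.0, 0.04, 2.25]
MSE = 3.2900/3 = 1.0967

1.0967


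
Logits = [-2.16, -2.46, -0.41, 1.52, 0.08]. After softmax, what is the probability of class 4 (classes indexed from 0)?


Exponentials: e^-2.16=0.1153, e^-2.46=0.0854, e^-0.41=0.6637, e^1.52=4.5722, e^0.08=1.0833
Sum = 6.5199
Softmax = [0.0177, 0.0131, 0.1018, 0.7013, 0.1662]
p[4] = 1.0833/6.5199 = 0.1662

0.1662


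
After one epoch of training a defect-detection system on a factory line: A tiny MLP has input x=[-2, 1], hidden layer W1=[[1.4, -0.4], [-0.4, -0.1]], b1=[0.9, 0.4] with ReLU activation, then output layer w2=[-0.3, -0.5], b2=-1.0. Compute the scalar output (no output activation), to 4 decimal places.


z1[0] = (1.4)·(-2) + (-0.4)·(1) + 0.9 = -2.3
z1[1] = (-0.4)·(-2) + (-0.1)·(1) + 0.4 = 1.1
h = ReLU(z1) = [0.0, 1.1]
output = (-0.3)·(0.0) + (-0.5)·(1.1) - 1.0 = -1.55

-1.55


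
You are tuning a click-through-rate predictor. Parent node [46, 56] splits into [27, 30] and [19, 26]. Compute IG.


Parent = [46, 56], H_parent = 0.9931
H_left = 0.998 (n=57), H_right = 0.9825 (n=45)
H_children = (57/102)·0.998 + (45/102)·0.9825 = 0.9912
IG = 0.9931 - 0.9912 = 0.0019

0.0019


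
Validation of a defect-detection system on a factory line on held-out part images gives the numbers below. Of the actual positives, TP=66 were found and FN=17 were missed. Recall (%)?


Recall = TP/(TP+FN)
= 66/(66+17)
= 66/83 = 79.52%

79.52%


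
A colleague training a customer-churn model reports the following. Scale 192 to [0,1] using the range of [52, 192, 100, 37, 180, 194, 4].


min=4, max=194
(192-4)/(194-4) = 188/190 = 0.9895

0.9895


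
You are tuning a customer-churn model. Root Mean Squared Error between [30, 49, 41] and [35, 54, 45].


MSE = 66/3 = 22
RMSE = √(66/3) = 4.6904

4.6904


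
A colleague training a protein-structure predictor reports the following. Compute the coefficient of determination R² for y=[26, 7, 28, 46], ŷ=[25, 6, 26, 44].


ȳ = 26.75
SS_res = Σ(y-ŷ)² = 10
SS_tot = Σ(y-ȳ)² = 762.75
R² = 1 - SS_res/SS_tot = 1 - 0.0131 = 0.9869

0.9869


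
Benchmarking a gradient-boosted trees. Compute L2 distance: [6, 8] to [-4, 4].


d = √((6+ 4)² + (8-4)²)
  = √(100 + 16)
  = √116 = 10.7703

10.7703


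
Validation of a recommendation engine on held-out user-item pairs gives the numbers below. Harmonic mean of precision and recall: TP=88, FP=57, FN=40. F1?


Precision = 88/145 = 0.6069
Recall = 88/128 = 0.6875
F1 = 2·P·R/(P+R) = 2·TP/(2·TP+FP+FN) = 176/(176+57+40) = 176/273 = 0.6447

0.6447


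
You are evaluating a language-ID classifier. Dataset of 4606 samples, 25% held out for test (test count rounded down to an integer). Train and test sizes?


Test = ⌊4606·25/100⌋ = 1151
Train = 4606 - 1151 = 3455

Train: 3455, Test: 1151


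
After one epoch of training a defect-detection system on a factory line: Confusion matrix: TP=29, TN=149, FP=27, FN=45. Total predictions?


Total = TP + TN + FP + FN
= 29 + 149 + 27 + 45
= 250
(Predicted positive: 56, predicted negative: 194)

250


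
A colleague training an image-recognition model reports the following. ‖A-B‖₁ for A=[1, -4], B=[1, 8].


d = |1-1| + |-4-8|
  = 0 + 12
  = 12

12


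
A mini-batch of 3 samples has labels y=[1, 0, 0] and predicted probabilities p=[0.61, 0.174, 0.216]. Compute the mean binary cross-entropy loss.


L[0] = -ln(0.61) = 0.4943
L[1] = -ln(1-0.174) = -ln(0.826) = 0.1912
L[2] = -ln(1-0.216) = -ln(0.784) = 0.2433
mean = (0.4943 + 0.1912 + 0.2433)/3 = 0.3096

0.3096


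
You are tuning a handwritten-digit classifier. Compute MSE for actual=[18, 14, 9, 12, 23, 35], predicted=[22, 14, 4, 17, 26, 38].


Squared errors: (18-22)²=16, (14-14)²=0, (9-4)²=25, (12-17)²=25, (23-26)²=9, (35-38)²=9
Sum = 84
MSE = 84/6 = 14

14


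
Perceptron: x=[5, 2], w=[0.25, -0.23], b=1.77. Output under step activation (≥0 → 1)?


z = (5)·(0.25) + (2)·(-0.23) + 1.77
  = 2.56
step(z) = 1 (z≥0)

1


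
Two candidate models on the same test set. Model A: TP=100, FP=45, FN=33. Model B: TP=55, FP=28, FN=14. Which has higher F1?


Model A: P=100/145=0.6897, R=100/133=0.7519, F1=2PR/(P+R)=2TP/(2TP+FP+FN)=200/278=0.7194
Model B: P=55/83=0.6627, R=55/69=0.7971, F1=2PR/(P+R)=2TP/(2TP+FP+FN)=110/152=0.7237
0.7194 < 0.7237 → Model B

Model B


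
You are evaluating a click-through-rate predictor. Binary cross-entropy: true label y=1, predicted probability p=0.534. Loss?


BCE = -[y·ln(p) + (1-y)·ln(1-p)]
= -1·ln(0.534) - 0
= -ln(0.534) = 0.6274

0.6274


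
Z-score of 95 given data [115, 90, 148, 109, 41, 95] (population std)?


μ = 99.6667, σ = 32.1852
z = (95 - 99.6667)/32.1852 = -0.145

-0.145


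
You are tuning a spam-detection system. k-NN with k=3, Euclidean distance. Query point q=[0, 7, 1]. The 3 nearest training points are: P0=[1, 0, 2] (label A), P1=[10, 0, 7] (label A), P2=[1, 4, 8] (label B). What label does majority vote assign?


d(q,P0) = 7.1414  (label A)
d(q,P1) = 13.6015  (label A)
d(q,P2) = 7.6811  (label B)
Votes: A=2, B=1
Majority → A

A


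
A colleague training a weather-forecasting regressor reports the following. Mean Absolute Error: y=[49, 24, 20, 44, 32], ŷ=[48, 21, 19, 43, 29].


Absolute errors: |49-48|=1, |24-21|=3, |20-19|=1, |44-43|=1, |32-29|=3
Sum = 9
MAE = 9/5 = 9/5

9/5


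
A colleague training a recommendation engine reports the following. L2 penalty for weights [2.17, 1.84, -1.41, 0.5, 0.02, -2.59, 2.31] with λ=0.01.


‖w‖₂² = (2.17)² + (1.84)² + (-1.41)² + (0.5)² + (0.02)² + (-2.59)² + (2.31)²
     = 4.7089 + 3.3856 + 1.9881 + 0.25 + 0.0004 + 6.7081 + 5.3361
     = 22.3772
λ·‖w‖₂² = 0.01·22.3772 = 0.223772

0.223772


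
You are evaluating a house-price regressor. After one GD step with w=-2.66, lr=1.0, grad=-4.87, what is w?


w_new = w - α·∇
= -2.66 - 1.0·-4.87
= -2.66 + 4.87
= 2.21

2.21


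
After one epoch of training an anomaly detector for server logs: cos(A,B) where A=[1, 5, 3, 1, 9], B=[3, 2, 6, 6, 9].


A·B = 1·3 + 5·2 + 3·6 + 1·6 + 9·9 = 118
‖A‖ = √117 = 10.8167, ‖B‖ = √166 = 12.8841
cos = 118/(√117·√166) = 118/√19422 = 0.8467

0.8467


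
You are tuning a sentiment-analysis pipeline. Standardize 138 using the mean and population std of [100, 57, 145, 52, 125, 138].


μ = 102.8333, σ = 36.9658
z = (138 - 102.8333)/36.9658 = 0.9513

0.9513


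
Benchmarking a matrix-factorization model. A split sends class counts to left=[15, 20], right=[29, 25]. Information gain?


Parent = [44, 45], H_parent = 0.9999
H_left = 0.9852 (n=35), H_right = 0.996 (n=54)
H_children = (35/89)·0.9852 + (54/89)·0.996 = 0.9918
IG = 0.9999 - 0.9918 = 0.0081

0.0081


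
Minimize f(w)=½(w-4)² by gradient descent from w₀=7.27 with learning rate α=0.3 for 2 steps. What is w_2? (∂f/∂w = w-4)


step 1: grad = 7.27-4 = 3.27; w = 7.27 - 0.3·(3.27) = 6.289
step 2: grad = 6.289-4 = 2.289; w = 6.289 - 0.3·(2.289) = 5.6023

5.6023


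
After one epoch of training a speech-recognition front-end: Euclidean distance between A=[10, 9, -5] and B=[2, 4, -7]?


d = √((10-2)² + (9-4)² + (-5+ 7)²)
  = √(64 + 25 + 4)
  = √93 = 9.6437

9.6437


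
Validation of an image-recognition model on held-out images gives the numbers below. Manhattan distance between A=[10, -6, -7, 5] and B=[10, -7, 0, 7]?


d = |10-10| + |-6+ 7| + |-7-0| + |5-7|
  = 0 + 1 + 7 + 2
  = 10

10


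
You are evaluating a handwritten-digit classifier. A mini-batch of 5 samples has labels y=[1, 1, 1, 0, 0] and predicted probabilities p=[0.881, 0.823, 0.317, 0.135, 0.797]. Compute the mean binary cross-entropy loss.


L[0] = -ln(0.881) = 0.1267
L[1] = -ln(0.823) = 0.1948
L[2] = -ln(0.317) = 1.1489
L[3] = -ln(1-0.135) = -ln(0.865) = 0.145
L[4] = -ln(1-0.797) = -ln(0.203) = 1.5945
mean = (0.1267 + 0.1948 + 1.1489 + 0.145 + 1.5945)/5 = 0.642

0.642


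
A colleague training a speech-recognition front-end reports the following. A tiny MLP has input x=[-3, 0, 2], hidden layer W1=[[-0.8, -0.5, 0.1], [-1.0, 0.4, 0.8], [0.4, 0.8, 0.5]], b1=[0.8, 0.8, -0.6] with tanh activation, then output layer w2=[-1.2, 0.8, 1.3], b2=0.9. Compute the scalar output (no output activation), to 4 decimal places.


z1[0] = (-0.8)·(-3) + (-0.5)·(0) + (0.1)·(2) + 0.8 = 3.4
z1[1] = (-1.0)·(-3) + (0.4)·(0) + (0.8)·(2) + 0.8 = 5.4
z1[2] = (0.4)·(-3) + (0.8)·(0) + (0.5)·(2) - 0.6 = -0.8
h = tanh(z1) = [0.9978, 1.0, -0.664]
output = (-1.2)·(0.9978) + (0.8)·(1.0) + (1.3)·(-0.664) + 0.9 = -0.3606

-0.3606


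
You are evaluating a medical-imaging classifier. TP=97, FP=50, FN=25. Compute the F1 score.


Precision = 97/147 = 0.6599
Recall = 97/122 = 0.7951
F1 = 2·P·R/(P+R) = 2·TP/(2·TP+FP+FN) = 194/(194+50+25) = 194/269 = 0.7212

0.7212


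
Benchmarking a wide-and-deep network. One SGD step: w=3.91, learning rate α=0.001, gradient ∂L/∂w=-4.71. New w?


w_new = w - α·∇
= 3.91 - 0.001·-4.71
= 3.91 + 0.00471
= 3.91471

3.91471


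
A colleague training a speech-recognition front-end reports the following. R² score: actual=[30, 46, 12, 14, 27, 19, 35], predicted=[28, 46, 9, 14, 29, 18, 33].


ȳ = 26.1429
SS_res = Σ(y-ŷ)² = 22
SS_tot = Σ(y-ȳ)² = 886.86
R² = 1 - SS_res/SS_tot = 1 - 0.0248 = 0.9752

0.9752


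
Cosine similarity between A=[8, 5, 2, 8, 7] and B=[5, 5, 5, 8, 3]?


A·B = 8·5 + 5·5 + 2·5 + 8·8 + 7·3 = 160
‖A‖ = √206 = 14.3527, ‖B‖ = √148 = 12.1655
cos = 160/(√206·√148) = 160/√30488 = 0.9163

0.9163


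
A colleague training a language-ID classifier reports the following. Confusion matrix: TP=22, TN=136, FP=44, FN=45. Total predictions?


Total = TP + TN + FP + FN
= 22 + 136 + 44 + 45
= 247
(Predicted positive: 66, predicted negative: 181)

247


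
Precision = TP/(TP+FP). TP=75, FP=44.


Precision = TP/(TP+FP)
= 75/(75+44)
= 75/119 = 63.03%

63.03%


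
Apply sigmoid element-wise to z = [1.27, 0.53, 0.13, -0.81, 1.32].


σ(1.27) = 1/(1+e^-1.27) = 0.7807
σ(0.53) = 1/(1+e^-0.53) = 0.6295
σ(0.13) = 1/(1+e^-0.13) = 0.5325
σ(-0.81) = 1/(1+e^0.81) = 0.3079
σ(1.32) = 1/(1+e^-1.32) = 0.7892
result = [0.7807, 0.6295, 0.5325, 0.3079, 0.7892]

[0.7807, 0.6295, 0.5325, 0.3079, 0.7892]


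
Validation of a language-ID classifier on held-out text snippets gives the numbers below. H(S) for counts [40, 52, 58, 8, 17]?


Probabilities: [40/175, 52/175, 58/175, 8/175, 17/175] ≈ [0.2286, 0.2971, 0.3314, 0.0457, 0.0971]
H = -((40/175)·log₂(40/175) + (52/175)·log₂(52/175) + (58/175)·log₂(58/175) + (8/175)·log₂(8/175) + (17/175)·log₂(17/175))
  = 2.0652 bits

2.0652 bits


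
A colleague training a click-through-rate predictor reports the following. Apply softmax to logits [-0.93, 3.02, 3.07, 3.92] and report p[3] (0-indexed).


Exponentials: e^-0.93=0.3946, e^3.02=20.4913, e^3.07=21.5419, e^3.92=50.4004
Sum = 92.8282
Softmax = [0.0043, 0.2207, 0.2321, 0.5429]
p[3] = 50.4004/92.8282 = 0.5429

0.5429


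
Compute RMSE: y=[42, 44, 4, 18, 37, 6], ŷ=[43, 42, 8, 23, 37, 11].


MSE = 71/6 = 11.8333
RMSE = √(71/6) = 3.44

3.44


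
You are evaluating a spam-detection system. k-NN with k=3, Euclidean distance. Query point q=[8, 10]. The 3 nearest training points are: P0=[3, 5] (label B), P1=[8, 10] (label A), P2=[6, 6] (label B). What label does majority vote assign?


d(q,P0) = 7.0711  (label B)
d(q,P1) = 0.0  (label A)
d(q,P2) = 4.4721  (label B)
Votes: A=1, B=2
Majority → B

B


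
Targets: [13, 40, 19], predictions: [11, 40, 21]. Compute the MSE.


Squared errors: (13-11)²=4, (40-40)²=0, (19-21)²=4
Sum = 8
MSE = 8/3 = 8/3

8/3


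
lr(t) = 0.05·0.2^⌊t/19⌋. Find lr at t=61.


n_drops = ⌊61/19⌋ = 3
lr = 0.05·0.2^3 = 0.05·0.008 = 0.0004

0.0004


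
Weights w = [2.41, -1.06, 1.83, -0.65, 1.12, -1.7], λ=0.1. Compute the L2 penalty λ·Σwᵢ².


‖w‖₂² = (2.41)² + (-1.06)² + (1.83)² + (-0.65)² + (1.12)² + (-1.7)²
     = 5.8081 + 1.1236 + 3.3489 + 0.4225 + 1.2544 + 2.89
     = 14.8475
λ·‖w‖₂² = 0.1·14.8475 = 1.48475

1.48475


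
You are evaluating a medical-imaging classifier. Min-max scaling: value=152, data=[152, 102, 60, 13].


min=13, max=152
(152-13)/(152-13) = 139/139 = 1.0

1.0


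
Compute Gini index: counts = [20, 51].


Probabilities: [20/71, 51/71] ≈ [0.2817, 0.7183]
Σpᵢ² = (400 + 2601)/71² = 3001/5041
Gini = 1 - Σpᵢ² = 1 - 3001/5041 = 0.4047

0.4047


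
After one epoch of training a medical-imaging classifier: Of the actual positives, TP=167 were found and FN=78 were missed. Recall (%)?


Recall = TP/(TP+FN)
= 167/(167+78)
= 167/245 = 68.16%

68.16%


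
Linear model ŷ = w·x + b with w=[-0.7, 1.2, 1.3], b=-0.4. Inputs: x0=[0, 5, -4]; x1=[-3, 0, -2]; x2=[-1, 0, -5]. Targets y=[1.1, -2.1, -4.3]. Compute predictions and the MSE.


ŷ0 = (-0.7)·(0) + (1.2)·(5) + (1.3)·(-4) - 0.4 = 0.4
ŷ1 = (-0.7)·(-3) + (1.2)·(0) + (1.3)·(-2) - 0.4 = -0.9
ŷ2 = (-0.7)·(-1) + (1.2)·(0) + (1.3)·(-5) - 0.4 = -6.2
errors² = [0.49, 1.44, 3.61]
MSE = 5.5400/3 = 1.8467

1.8467


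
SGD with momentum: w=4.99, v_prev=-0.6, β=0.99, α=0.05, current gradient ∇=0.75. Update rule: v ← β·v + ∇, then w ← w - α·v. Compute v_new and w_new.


v_new = 0.99·-0.6 + 0.75 = -0.594 + 0.75 = 0.156
w_new = 4.99 - 0.05·0.156 = 4.99 - 0.0078 = 4.9822

v_new=0.156, w_new=4.9822


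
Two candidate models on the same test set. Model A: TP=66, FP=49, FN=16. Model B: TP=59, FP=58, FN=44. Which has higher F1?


Model A: P=66/115=0.5739, R=66/82=0.8049, F1=2PR/(P+R)=2TP/(2TP+FP+FN)=132/197=0.6701
Model B: P=59/117=0.5043, R=59/103=0.5728, F1=2PR/(P+R)=2TP/(2TP+FP+FN)=118/220=0.5364
0.6701 > 0.5364 → Model A

Model A


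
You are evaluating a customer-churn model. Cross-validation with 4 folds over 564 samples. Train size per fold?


Fold size = 564/4 = 141
Training per fold = 564 - 141 = 423

423


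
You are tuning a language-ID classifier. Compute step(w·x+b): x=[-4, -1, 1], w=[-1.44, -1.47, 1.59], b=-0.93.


z = (-4)·(-1.44) + (-1)·(-1.47) + (1)·(1.59) - 0.93
  = 7.89
step(z) = 1 (z≥0)

1


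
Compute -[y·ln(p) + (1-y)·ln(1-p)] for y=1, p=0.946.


BCE = -[y·ln(p) + (1-y)·ln(1-p)]
= -1·ln(0.946) - 0
= -ln(0.946) = 0.0555

0.0555


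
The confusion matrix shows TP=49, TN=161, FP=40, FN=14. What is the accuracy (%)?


Accuracy = (TP+TN)/(TP+TN+FP+FN)
= (49+161)/(264)
= 210/264 = 79.55%

79.55%


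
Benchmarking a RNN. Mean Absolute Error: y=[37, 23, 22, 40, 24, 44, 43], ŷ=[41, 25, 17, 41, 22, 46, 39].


Absolute errors: |37-41|=4, |23-25|=2, |22-17|=5, |40-41|=1, |24-22|=2, |44-46|=2, |43-39|=4
Sum = 20
MAE = 20/7 = 20/7

20/7


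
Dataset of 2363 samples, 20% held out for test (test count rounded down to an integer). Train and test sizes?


Test = ⌊2363·20/100⌋ = 472
Train = 2363 - 472 = 1891

Train: 1891, Test: 472


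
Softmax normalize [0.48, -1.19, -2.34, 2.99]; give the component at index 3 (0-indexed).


Exponentials: e^0.48=1.6161, e^-1.19=0.3042, e^-2.34=0.0963, e^2.99=19.8857
Sum = 21.9023
Softmax = [0.0738, 0.0139, 0.0044, 0.9079]
p[3] = 19.8857/21.9023 = 0.9079

0.9079


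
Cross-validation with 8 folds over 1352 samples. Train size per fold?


Fold size = 1352/8 = 169
Training per fold = 1352 - 169 = 1183

1183


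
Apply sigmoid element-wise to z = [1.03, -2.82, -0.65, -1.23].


σ(1.03) = 1/(1+e^-1.03) = 0.7369
σ(-2.82) = 1/(1+e^2.82) = 0.0563
σ(-0.65) = 1/(1+e^0.65) = 0.343
σ(-1.23) = 1/(1+e^1.23) = 0.2262
result = [0.7369, 0.0563, 0.343, 0.2262]

[0.7369, 0.0563, 0.343, 0.2262]


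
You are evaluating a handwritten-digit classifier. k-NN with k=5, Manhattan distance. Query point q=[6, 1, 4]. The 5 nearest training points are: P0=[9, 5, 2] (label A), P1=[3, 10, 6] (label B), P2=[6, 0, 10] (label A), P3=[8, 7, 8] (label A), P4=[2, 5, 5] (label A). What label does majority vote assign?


d(q,P0) = 9  (label A)
d(q,P1) = 14  (label B)
d(q,P2) = 7  (label A)
d(q,P3) = 12  (label A)
d(q,P4) = 9  (label A)
Votes: A=4, B=1
Majority → A

A


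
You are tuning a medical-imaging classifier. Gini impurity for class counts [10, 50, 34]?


Probabilities: [10/94, 50/94, 34/94] ≈ [0.1064, 0.5319, 0.3617]
Σpᵢ² = (100 + 2500 + 1156)/94² = 3756/8836
Gini = 1 - Σpᵢ² = 1 - 3756/8836 = 0.5749

0.5749


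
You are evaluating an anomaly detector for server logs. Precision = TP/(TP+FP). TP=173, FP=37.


Precision = TP/(TP+FP)
= 173/(173+37)
= 173/210 = 82.38%

82.38%


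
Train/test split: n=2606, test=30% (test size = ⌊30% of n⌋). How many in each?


Test = ⌊2606·30/100⌋ = 781
Train = 2606 - 781 = 1825

Train: 1825, Test: 781


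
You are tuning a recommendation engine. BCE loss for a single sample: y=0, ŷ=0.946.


BCE = -[y·ln(p) + (1-y)·ln(1-p)]
= -0 - 1·ln(1-0.946)
= -ln(0.054) = 2.9188

2.9188


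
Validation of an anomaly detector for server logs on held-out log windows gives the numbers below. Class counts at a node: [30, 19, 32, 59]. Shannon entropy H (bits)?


Probabilities: [30/140, 19/140, 32/140, 59/140] ≈ [0.2143, 0.1357, 0.2286, 0.4214]
H = -((30/140)·log₂(30/140) + (19/140)·log₂(19/140) + (32/140)·log₂(32/140) + (59/140)·log₂(59/140))
  = 1.8793 bits

1.8793 bits


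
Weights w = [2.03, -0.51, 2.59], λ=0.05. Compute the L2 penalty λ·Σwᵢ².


‖w‖₂² = (2.03)² + (-0.51)² + (2.59)²
     = 4.1209 + 0.2601 + 6.7081
     = 11.0891
λ·‖w‖₂² = 0.05·11.0891 = 0.554455

0.554455


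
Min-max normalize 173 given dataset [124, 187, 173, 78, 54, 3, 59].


min=3, max=187
(173-3)/(187-3) = 170/184 = 0.9239

0.9239


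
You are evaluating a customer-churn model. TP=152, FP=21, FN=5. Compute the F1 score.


Precision = 152/173 = 0.8786
Recall = 152/157 = 0.9682
F1 = 2·P·R/(P+R) = 2·TP/(2·TP+FP+FN) = 304/(304+21+5) = 304/330 = 0.9212

0.9212


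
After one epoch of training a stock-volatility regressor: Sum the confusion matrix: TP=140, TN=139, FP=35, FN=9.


Total = TP + TN + FP + FN
= 140 + 139 + 35 + 9
= 323
(Predicted positive: 175, predicted negative: 148)

323


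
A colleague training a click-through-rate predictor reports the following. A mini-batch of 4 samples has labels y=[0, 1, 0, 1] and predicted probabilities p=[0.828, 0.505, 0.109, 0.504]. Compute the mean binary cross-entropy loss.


L[0] = -ln(1-0.828) = -ln(0.172) = 1.7603
L[1] = -ln(0.505) = 0.6832
L[2] = -ln(1-0.109) = -ln(0.891) = 0.1154
L[3] = -ln(0.504) = 0.6852
mean = (1.7603 + 0.6832 + 0.1154 + 0.6852)/4 = 0.811

0.811


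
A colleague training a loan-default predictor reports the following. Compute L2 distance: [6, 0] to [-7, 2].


d = √((6+ 7)² + (0-2)²)
  = √(169 + 4)
  = √173 = 13.1529

13.1529


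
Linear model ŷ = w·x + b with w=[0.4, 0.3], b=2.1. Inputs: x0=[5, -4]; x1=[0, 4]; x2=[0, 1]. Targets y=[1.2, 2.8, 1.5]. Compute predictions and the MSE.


ŷ0 = (0.4)·(5) + (0.3)·(-4) + 2.1 = 2.9
ŷ1 = (0.4)·(0) + (0.3)·(4) + 2.1 = 3.3
ŷ2 = (0.4)·(0) + (0.3)·(1) + 2.1 = 2.4
errors² = [2.89, 0.25, 0.81]
MSE = 3.9500/3 = 1.3167

1.3167


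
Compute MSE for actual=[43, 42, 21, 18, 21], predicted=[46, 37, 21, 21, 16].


Squared errors: (43-46)²=9, (42-37)²=25, (21-21)²=0, (18-21)²=9, (21-16)²=25
Sum = 68
MSE = 68/5 = 68/5

68/5


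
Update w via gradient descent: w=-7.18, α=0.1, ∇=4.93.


w_new = w - α·∇
= -7.18 - 0.1·4.93
= -7.18 - 0.493
= -7.673

-7.673


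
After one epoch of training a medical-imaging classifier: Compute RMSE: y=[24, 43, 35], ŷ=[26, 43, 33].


MSE = 8/3 = 2.6667
RMSE = √(8/3) = 1.633

1.633


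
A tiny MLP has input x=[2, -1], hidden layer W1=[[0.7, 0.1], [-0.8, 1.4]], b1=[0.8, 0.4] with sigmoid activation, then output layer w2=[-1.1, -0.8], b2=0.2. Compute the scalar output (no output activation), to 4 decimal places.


z1[0] = (0.7)·(2) + (0.1)·(-1) + 0.8 = 2.1
z1[1] = (-0.8)·(2) + (1.4)·(-1) + 0.4 = -2.6
h = sigmoid(z1) = [0.8909, 0.0691]
output = (-1.1)·(0.8909) + (-0.8)·(0.0691) + 0.2 = -0.8353

-0.8353


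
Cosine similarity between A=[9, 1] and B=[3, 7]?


A·B = 9·3 + 1·7 = 34
‖A‖ = √82 = 9.0554, ‖B‖ = √58 = 7.6158
cos = 34/(√82·√58) = 34/√4756 = 0.493

0.493


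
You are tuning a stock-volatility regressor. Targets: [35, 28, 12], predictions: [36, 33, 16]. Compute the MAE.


Absolute errors: |35-36|=1, |28-33|=5, |12-16|=4
Sum = 10
MAE = 10/3 = 10/3

10/3


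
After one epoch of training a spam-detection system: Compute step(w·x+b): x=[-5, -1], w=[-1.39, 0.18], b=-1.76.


z = (-5)·(-1.39) + (-1)·(0.18) - 1.76
  = 5.01
step(z) = 1 (z≥0)

1


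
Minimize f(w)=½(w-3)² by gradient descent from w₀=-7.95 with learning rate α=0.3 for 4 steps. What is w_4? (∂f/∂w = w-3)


step 1: grad = -7.95-3 = -10.95; w = -7.95 - 0.3·(-10.95) = -4.665
step 2: grad = -4.665-3 = -7.665; w = -4.665 - 0.3·(-7.665) = -2.3655
step 3: grad = -2.3655-3 = -5.3655; w = -2.3655 - 0.3·(-5.3655) = -0.75585
step 4: grad = -0.75585-3 = -3.75585; w = -0.75585 - 0.3·(-3.75585) = 0.370905

0.370905


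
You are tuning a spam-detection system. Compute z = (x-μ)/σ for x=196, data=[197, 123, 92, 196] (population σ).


μ = 152, σ = 45.8312
z = (196 - 152)/45.8312 = 0.96

0.96


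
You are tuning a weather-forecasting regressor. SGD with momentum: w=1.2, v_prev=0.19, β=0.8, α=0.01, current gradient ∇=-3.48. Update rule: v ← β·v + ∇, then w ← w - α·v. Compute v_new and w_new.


v_new = 0.8·0.19 - 3.48 = 0.152 - 3.48 = -3.328
w_new = 1.2 - 0.01·-3.328 = 1.2 + 0.03328 = 1.23328

v_new=-3.328, w_new=1.23328


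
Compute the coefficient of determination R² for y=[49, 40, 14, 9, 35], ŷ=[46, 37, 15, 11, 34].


ȳ = 29.4
SS_res = Σ(y-ŷ)² = 24
SS_tot = Σ(y-ȳ)² = 1181.2
R² = 1 - SS_res/SS_tot = 1 - 0.0203 = 0.9797

0.9797


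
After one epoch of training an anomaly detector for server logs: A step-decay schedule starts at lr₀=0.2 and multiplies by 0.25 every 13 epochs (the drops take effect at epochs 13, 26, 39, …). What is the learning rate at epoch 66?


n_drops = ⌊66/13⌋ = 5
lr = 0.2·0.25^5 = 0.2·0.0009765625 = 0.0001953125

0.0001953125


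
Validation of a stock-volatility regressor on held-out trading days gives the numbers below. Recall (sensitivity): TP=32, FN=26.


Recall = TP/(TP+FN)
= 32/(32+26)
= 32/58 = 55.17%

55.17%


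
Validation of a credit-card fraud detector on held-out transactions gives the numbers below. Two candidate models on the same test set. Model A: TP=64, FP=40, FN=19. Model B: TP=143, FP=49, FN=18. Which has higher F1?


Model A: P=64/104=0.6154, R=64/83=0.7711, F1=2PR/(P+R)=2TP/(2TP+FP+FN)=128/187=0.6845
Model B: P=143/192=0.7448, R=143/161=0.8882, F1=2PR/(P+R)=2TP/(2TP+FP+FN)=286/353=0.8102
0.6845 < 0.8102 → Model B

Model B
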